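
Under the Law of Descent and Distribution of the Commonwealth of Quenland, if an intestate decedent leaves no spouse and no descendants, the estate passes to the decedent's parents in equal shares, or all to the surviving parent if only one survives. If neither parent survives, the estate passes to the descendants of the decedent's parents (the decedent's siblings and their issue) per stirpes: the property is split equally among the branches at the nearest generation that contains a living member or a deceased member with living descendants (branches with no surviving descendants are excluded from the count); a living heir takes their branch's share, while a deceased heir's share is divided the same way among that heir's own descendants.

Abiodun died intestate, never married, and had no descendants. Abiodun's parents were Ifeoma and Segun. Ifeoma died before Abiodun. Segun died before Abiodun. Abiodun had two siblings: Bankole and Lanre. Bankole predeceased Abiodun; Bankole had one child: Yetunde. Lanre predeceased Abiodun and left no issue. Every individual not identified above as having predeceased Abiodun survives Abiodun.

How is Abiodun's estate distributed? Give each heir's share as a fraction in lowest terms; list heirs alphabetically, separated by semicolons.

Yetunde 1

Neither parent survives and there are no descendants, so the estate passes to Abiodun's siblings and their issue per stirpes.
Lanre left no surviving issue, so that branch lapses and is disregarded.
Bankole's line is the sole branch at this level, so the full 1 passes to Bankole's issue by representation.
Yetunde is the sole taker at this level and receives the full 1.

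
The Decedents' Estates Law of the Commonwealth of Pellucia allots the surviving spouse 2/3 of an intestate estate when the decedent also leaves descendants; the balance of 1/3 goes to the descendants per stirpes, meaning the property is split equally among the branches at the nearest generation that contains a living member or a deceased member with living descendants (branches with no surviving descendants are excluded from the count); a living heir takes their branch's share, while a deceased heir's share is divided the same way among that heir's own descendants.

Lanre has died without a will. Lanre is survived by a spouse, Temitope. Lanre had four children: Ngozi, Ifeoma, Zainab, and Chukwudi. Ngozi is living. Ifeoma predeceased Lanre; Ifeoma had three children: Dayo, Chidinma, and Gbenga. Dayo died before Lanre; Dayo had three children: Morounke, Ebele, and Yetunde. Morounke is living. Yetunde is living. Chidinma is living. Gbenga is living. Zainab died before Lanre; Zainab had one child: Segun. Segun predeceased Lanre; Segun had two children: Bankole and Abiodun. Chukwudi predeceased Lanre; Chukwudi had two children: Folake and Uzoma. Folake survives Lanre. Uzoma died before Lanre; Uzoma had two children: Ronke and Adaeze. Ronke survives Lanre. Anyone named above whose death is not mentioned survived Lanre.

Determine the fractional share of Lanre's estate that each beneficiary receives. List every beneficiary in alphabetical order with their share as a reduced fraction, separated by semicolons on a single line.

Abiodun 1/24; Adaeze 1/48; Bankole 1/24; Chidinma 1/36; Ebele 1/108; Folake 1/24; Gbenga 1/36; Morounke 1/108; Ngozi 1/12; Ronke 1/48; Temitope 2/3; Yetunde 1/108

Temitope, as surviving spouse, takes 2/3.
The remaining 1/3 passes to Lanre's descendants per stirpes.
The 1/3 is divided into 4 equal shares of 1/12 among Ngozi, Ifeoma, Zainab, Chukwudi.
Ngozi is living and takes 1/12.
Ifeoma predeceased; the 1/12 allotted to Ifeoma's branch passes to Ifeoma's issue by representation.
The 1/12 is divided into 3 equal shares of 1/36 among Dayo, Chidinma, Gbenga.
Dayo predeceased; the 1/36 allotted to Dayo's branch passes to Dayo's issue by representation.
The 1/36 is divided into 3 equal shares of 1/108 among Morounke, Ebele, Yetunde.
Morounke is living and takes 1/108.
Ebele is living and takes 1/108.
Yetunde is living and takes 1/108.
Chidinma is living and takes 1/36.
Gbenga is living and takes 1/36.
Zainab predeceased; the 1/12 allotted to Zainab's branch passes to Zainab's issue by representation.
Segun's line is the sole branch at this level, so the full 1/12 passes to Segun's issue by representation.
The 1/12 is divided into 2 equal shares of 1/24 among Bankole, Abiodun.
Bankole is living and takes 1/24.
Abiodun is living and takes 1/24.
Chukwudi predeceased; the 1/12 allotted to Chukwudi's branch passes to Chukwudi's issue by representation.
The 1/12 is divided into 2 equal shares of 1/24 among Folake, Uzoma.
Folake is living and takes 1/24.
Uzoma predeceased; the 1/24 allotted to Uzoma's branch passes to Uzoma's issue by representation.
The 1/24 is divided into 2 equal shares of 1/48 among Ronke, Adaeze.
Ronke is living and takes 1/48.
Adaeze is living and takes 1/48.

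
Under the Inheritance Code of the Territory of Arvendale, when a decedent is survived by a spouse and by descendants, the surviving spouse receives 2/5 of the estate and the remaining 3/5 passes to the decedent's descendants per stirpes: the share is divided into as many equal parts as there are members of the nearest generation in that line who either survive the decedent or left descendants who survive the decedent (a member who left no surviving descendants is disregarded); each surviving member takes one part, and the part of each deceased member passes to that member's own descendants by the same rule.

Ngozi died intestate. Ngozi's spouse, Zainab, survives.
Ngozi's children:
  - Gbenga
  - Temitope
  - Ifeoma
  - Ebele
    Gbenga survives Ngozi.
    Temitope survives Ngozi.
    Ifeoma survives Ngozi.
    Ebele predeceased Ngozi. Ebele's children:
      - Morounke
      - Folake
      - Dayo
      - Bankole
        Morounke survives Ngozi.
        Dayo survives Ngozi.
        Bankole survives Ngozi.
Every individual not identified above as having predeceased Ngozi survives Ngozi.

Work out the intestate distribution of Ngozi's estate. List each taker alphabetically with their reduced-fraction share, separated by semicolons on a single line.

Bankole 3/80; Dayo 3/80; Folake 3/80; Gbenga 3/20; Ifeoma 3/20; Morounke 3/80; Temitope 3/20; Zainab 2/5

Zainab, as surviving spouse, takes 2/5.
The remaining 3/5 passes to Ngozi's descendants per stirpes.
The 3/5 is divided into 4 equal shares of 3/20 among Gbenga, Temitope, Ifeoma, Ebele.
Gbenga is living and takes 3/20.
Temitope is living and takes 3/20.
Ifeoma is living and takes 3/20.
Ebele predeceased; the 3/20 allotted to Ebele's branch passes to Ebele's issue by representation.
The 3/20 is divided into 4 equal shares of 3/80 among Morounke, Folake, Dayo, Bankole.
Morounke is living and takes 3/80.
Folake is living and takes 3/80.
Dayo is living and takes 3/80.
Bankole is living and takes 3/80.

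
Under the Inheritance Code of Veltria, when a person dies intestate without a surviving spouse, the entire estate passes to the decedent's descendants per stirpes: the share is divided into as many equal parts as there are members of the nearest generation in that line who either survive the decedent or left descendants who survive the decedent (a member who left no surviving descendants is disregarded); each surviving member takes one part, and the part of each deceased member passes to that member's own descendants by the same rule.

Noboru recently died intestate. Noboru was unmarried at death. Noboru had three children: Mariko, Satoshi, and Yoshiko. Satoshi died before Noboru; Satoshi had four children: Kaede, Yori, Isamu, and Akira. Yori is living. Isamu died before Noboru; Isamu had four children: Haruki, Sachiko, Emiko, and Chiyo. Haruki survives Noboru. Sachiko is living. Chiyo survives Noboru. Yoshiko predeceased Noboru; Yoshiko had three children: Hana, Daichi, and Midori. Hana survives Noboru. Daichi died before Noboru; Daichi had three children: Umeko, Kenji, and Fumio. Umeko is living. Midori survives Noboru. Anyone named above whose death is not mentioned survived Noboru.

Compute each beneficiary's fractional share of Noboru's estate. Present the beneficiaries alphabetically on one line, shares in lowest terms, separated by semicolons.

There is no surviving spouse, so the entire estate passes to Noboru's descendants per stirpes.
The estate is divided into 3 equal shares of 1/3 among Mariko, Satoshi, Yoshiko.
Mariko is living and takes 1/3.
Satoshi predeceased; the 1/3 allotted to Satoshi's branch passes to Satoshi's issue by representation.
The 1/3 is divided into 4 equal shares of 1/12 among Kaede, Yori, Isamu, Akira.
Kaede is living and takes 1/12.
Yori is living and takes 1/12.
Isamu predeceased; the 1/12 allotted to Isamu's branch passes to Isamu's issue by representation.
The 1/12 is divided into 4 equal shares of 1/48 among Haruki, Sachiko, Emiko, Chiyo.
Haruki is living and takes 1/48.
Sachiko is living and takes 1/48.
Emiko is living and takes 1/48.
Chiyo is living and takes 1/48.
Akira is living and takes 1/12.
Yoshiko predeceased; the 1/3 allotted to Yoshiko's branch passes to Yoshiko's issue by representation.
The 1/3 is divided into 3 equal shares of 1/9 among Hana, Daichi, Midori.
Hana is living and takes 1/9.
Daichi predeceased; the 1/9 allotted to Daichi's branch passes to Daichi's issue by representation.
The 1/9 is divided into 3 equal shares of 1/27 among Umeko, Kenji, Fumio.
Umeko is living and takes 1/27.
Kenji is living and takes 1/27.
Fumio is living and takes 1/27.
Midori is living and takes 1/9.

Akira 1/12; Chiyo 1/48; Emiko 1/48; Fumio 1/27; Hana 1/9; Haruki 1/48; Kaede 1/12; Kenji 1/27; Mariko 1/3; Midori 1/9; Sachiko 1/48; Umeko 1/27; Yori 1/12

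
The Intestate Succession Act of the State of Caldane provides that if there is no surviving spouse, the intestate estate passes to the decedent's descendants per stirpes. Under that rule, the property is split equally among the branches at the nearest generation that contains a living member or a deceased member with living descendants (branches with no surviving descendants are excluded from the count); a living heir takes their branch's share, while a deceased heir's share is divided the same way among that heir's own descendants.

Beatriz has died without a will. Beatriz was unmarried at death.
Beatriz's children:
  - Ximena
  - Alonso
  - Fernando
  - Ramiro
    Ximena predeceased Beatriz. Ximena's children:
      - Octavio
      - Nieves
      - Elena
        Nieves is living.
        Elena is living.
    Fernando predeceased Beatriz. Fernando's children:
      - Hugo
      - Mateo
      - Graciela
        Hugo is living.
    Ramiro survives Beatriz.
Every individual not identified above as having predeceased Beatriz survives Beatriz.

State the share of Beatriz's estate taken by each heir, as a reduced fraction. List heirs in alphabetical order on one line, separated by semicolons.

There is no surviving spouse, so the entire estate passes to Beatriz's descendants per stirpes.
The estate is divided into 4 equal shares of 1/4 among Ximena, Alonso, Fernando, Ramiro.
Ximena predeceased; the 1/4 allotted to Ximena's branch passes to Ximena's issue by representation.
The 1/4 is divided into 3 equal shares of 1/12 among Octavio, Nieves, Elena.
Octavio is living and takes 1/12.
Nieves is living and takes 1/12.
Elena is living and takes 1/12.
Alonso is living and takes 1/4.
Fernando predeceased; the 1/4 allotted to Fernando's branch passes to Fernando's issue by representation.
The 1/4 is divided into 3 equal shares of 1/12 among Hugo, Mateo, Graciela.
Hugo is living and takes 1/12.
Mateo is living and takes 1/12.
Graciela is living and takes 1/12.
Ramiro is living and takes 1/4.

Alonso 1/4; Elena 1/12; Graciela 1/12; Hugo 1/12; Mateo 1/12; Nieves 1/12; Octavio 1/12; Ramiro 1/4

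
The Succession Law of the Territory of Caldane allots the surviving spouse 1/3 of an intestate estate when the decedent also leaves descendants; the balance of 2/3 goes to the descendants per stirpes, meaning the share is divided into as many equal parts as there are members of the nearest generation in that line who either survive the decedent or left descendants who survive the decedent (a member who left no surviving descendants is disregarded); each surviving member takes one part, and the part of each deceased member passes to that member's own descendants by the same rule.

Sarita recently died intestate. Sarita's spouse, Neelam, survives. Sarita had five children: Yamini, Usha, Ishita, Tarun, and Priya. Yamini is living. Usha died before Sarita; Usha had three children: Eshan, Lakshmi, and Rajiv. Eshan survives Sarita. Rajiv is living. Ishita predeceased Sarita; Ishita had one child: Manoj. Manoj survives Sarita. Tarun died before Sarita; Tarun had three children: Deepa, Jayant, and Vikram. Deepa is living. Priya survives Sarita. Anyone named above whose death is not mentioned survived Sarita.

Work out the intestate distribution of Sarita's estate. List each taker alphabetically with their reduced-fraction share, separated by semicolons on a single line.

Neelam, as surviving spouse, takes 1/3.
The remaining 2/3 passes to Sarita's descendants per stirpes.
The 2/3 is divided into 5 equal shares of 2/15 among Yamini, Usha, Ishita, Tarun, Priya.
Yamini is living and takes 2/15.
Usha predeceased; the 2/15 allotted to Usha's branch passes to Usha's issue by representation.
The 2/15 is divided into 3 equal shares of 2/45 among Eshan, Lakshmi, Rajiv.
Eshan is living and takes 2/45.
Lakshmi is living and takes 2/45.
Rajiv is living and takes 2/45.
Ishita predeceased; the 2/15 allotted to Ishita's branch passes to Ishita's issue by representation.
Manoj is the sole taker at this level and receives the full 2/15.
Tarun predeceased; the 2/15 allotted to Tarun's branch passes to Tarun's issue by representation.
The 2/15 is divided into 3 equal shares of 2/45 among Deepa, Jayant, Vikram.
Deepa is living and takes 2/45.
Jayant is living and takes 2/45.
Vikram is living and takes 2/45.
Priya is living and takes 2/15.

Deepa 2/45; Eshan 2/45; Jayant 2/45; Lakshmi 2/45; Manoj 2/15; Neelam 1/3; Priya 2/15; Rajiv 2/45; Vikram 2/45; Yamini 2/15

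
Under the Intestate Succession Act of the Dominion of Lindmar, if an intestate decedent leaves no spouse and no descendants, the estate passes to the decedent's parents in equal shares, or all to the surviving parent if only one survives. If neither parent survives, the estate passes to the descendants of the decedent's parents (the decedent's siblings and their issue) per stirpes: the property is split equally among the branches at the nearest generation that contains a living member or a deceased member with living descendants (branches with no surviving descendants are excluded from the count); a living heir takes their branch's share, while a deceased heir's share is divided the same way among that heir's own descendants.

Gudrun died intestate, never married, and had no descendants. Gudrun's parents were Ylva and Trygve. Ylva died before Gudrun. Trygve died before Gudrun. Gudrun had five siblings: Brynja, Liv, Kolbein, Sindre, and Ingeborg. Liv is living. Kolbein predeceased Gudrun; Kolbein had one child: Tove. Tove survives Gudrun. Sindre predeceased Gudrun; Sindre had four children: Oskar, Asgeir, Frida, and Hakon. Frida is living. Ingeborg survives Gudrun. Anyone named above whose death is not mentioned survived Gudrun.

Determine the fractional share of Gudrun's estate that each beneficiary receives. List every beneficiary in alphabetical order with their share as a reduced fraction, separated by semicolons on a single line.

Asgeir 1/20; Brynja 1/5; Frida 1/20; Hakon 1/20; Ingeborg 1/5; Liv 1/5; Oskar 1/20; Tove 1/5

Neither parent survives and there are no descendants, so the estate passes to Gudrun's siblings and their issue per stirpes.
The estate is divided into 5 equal shares of 1/5 among Brynja, Liv, Kolbein, Sindre, Ingeborg.
Brynja is living and takes 1/5.
Liv is living and takes 1/5.
Kolbein predeceased; the 1/5 allotted to Kolbein's branch passes to Kolbein's issue by representation.
Tove is the sole taker at this level and receives the full 1/5.
Sindre predeceased; the 1/5 allotted to Sindre's branch passes to Sindre's issue by representation.
The 1/5 is divided into 4 equal shares of 1/20 among Oskar, Asgeir, Frida, Hakon.
Oskar is living and takes 1/20.
Asgeir is living and takes 1/20.
Frida is living and takes 1/20.
Hakon is living and takes 1/20.
Ingeborg is living and takes 1/5.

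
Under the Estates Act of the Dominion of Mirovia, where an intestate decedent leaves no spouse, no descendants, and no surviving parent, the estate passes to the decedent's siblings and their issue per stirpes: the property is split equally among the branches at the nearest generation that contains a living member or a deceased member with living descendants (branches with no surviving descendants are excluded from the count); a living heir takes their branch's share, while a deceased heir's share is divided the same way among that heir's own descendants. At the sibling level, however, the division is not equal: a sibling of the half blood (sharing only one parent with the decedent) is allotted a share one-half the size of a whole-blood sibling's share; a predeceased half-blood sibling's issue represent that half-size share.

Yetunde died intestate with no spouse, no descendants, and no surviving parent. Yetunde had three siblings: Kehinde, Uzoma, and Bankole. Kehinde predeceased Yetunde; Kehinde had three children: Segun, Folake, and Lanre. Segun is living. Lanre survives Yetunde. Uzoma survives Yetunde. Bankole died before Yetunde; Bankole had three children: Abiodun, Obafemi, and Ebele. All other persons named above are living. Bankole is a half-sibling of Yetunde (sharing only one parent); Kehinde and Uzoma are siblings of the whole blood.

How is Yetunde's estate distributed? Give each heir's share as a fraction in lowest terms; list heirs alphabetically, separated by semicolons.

Abiodun 1/15; Ebele 1/15; Folake 2/15; Lanre 2/15; Obafemi 1/15; Segun 2/15; Uzoma 2/5

No spouse, descendants, or parent survives, so the estate passes to Yetunde's siblings per stirpes.
Half-blood siblings count for one-half the weight of whole-blood siblings at the initial division.
Dividing 1 in proportion to weights (total weight 5/2): Kehinde (weight 1) → 2/5; Uzoma (weight 1) → 2/5; Bankole (weight 1/2) → 1/5.
Kehinde predeceased; the 2/5 allotted to Kehinde's branch passes to Kehinde's issue by representation.
The 2/5 is divided into 3 equal shares of 2/15 among Segun, Folake, Lanre.
Segun is living and takes 2/15.
Folake is living and takes 2/15.
Lanre is living and takes 2/15.
Uzoma is living and takes 2/5.
Bankole predeceased; the 1/5 allotted to Bankole's branch passes to Bankole's issue by representation.
The 1/5 is divided into 3 equal shares of 1/15 among Abiodun, Obafemi, Ebele.
Abiodun is living and takes 1/15.
Obafemi is living and takes 1/15.
Ebele is living and takes 1/15.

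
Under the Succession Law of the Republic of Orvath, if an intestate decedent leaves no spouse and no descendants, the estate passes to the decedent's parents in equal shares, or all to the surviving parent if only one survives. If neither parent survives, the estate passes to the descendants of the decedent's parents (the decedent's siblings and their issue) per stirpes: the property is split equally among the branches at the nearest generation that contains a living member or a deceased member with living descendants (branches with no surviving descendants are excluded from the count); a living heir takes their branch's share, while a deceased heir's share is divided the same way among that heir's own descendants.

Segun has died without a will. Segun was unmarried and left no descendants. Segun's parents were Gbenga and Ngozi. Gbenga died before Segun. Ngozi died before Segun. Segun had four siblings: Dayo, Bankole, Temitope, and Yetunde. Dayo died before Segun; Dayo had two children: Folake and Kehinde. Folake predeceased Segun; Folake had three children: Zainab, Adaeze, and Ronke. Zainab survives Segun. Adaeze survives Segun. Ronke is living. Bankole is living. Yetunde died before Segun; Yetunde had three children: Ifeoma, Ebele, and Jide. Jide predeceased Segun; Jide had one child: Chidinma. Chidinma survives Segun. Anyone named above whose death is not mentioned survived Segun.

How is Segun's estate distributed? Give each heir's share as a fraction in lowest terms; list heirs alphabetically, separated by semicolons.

Adaeze 1/24; Bankole 1/4; Chidinma 1/12; Ebele 1/12; Ifeoma 1/12; Kehinde 1/8; Ronke 1/24; Temitope 1/4; Zainab 1/24

Neither parent survives and there are no descendants, so the estate passes to Segun's siblings and their issue per stirpes.
The estate is divided into 4 equal shares of 1/4 among Dayo, Bankole, Temitope, Yetunde.
Dayo predeceased; the 1/4 allotted to Dayo's branch passes to Dayo's issue by representation.
The 1/4 is divided into 2 equal shares of 1/8 among Folake, Kehinde.
Folake predeceased; the 1/8 allotted to Folake's branch passes to Folake's issue by representation.
The 1/8 is divided into 3 equal shares of 1/24 among Zainab, Adaeze, Ronke.
Zainab is living and takes 1/24.
Adaeze is living and takes 1/24.
Ronke is living and takes 1/24.
Kehinde is living and takes 1/8.
Bankole is living and takes 1/4.
Temitope is living and takes 1/4.
Yetunde predeceased; the 1/4 allotted to Yetunde's branch passes to Yetunde's issue by representation.
The 1/4 is divided into 3 equal shares of 1/12 among Ifeoma, Ebele, Jide.
Ifeoma is living and takes 1/12.
Ebele is living and takes 1/12.
Jide predeceased; the 1/12 allotted to Jide's branch passes to Jide's issue by representation.
Chidinma is the sole taker at this level and receives the full 1/12.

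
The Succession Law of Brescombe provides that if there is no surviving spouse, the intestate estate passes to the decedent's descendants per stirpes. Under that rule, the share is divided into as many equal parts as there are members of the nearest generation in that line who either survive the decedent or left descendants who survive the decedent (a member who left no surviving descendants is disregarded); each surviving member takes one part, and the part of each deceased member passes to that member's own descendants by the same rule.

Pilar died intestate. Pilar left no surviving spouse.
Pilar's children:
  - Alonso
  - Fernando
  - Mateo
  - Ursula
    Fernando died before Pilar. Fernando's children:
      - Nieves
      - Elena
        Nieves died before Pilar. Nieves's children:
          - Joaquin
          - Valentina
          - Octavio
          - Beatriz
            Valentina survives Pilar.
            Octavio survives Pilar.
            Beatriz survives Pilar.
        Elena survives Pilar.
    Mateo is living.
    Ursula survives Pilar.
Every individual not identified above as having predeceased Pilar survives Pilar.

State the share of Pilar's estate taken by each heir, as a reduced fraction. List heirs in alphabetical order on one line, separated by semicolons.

There is no surviving spouse, so the entire estate passes to Pilar's descendants per stirpes.
The estate is divided into 4 equal shares of 1/4 among Alonso, Fernando, Mateo, Ursula.
Alonso is living and takes 1/4.
Fernando predeceased; the 1/4 allotted to Fernando's branch passes to Fernando's issue by representation.
The 1/4 is divided into 2 equal shares of 1/8 among Nieves, Elena.
Nieves predeceased; the 1/8 allotted to Nieves's branch passes to Nieves's issue by representation.
The 1/8 is divided into 4 equal shares of 1/32 among Joaquin, Valentina, Octavio, Beatriz.
Joaquin is living and takes 1/32.
Valentina is living and takes 1/32.
Octavio is living and takes 1/32.
Beatriz is living and takes 1/32.
Elena is living and takes 1/8.
Mateo is living and takes 1/4.
Ursula is living and takes 1/4.

Alonso 1/4; Beatriz 1/32; Elena 1/8; Joaquin 1/32; Mateo 1/4; Octavio 1/32; Ursula 1/4; Valentina 1/32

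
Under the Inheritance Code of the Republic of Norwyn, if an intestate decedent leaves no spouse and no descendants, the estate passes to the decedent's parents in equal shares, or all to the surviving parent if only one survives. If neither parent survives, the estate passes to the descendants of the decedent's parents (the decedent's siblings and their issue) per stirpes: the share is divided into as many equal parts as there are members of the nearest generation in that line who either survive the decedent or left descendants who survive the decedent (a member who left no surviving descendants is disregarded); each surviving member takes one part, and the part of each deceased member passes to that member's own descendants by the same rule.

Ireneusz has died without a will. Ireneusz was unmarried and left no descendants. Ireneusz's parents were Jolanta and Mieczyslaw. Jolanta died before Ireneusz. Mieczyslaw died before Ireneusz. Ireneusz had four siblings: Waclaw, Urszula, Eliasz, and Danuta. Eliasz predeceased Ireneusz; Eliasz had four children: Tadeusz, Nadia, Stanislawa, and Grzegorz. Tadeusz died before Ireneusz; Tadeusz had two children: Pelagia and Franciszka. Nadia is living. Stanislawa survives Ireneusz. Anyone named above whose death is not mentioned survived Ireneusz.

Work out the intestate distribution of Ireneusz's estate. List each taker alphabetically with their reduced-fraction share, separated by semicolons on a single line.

Danuta 1/4; Franciszka 1/32; Grzegorz 1/16; Nadia 1/16; Pelagia 1/32; Stanislawa 1/16; Urszula 1/4; Waclaw 1/4

Neither parent survives and there are no descendants, so the estate passes to Ireneusz's siblings and their issue per stirpes.
The estate is divided into 4 equal shares of 1/4 among Waclaw, Urszula, Eliasz, Danuta.
Waclaw is living and takes 1/4.
Urszula is living and takes 1/4.
Eliasz predeceased; the 1/4 allotted to Eliasz's branch passes to Eliasz's issue by representation.
The 1/4 is divided into 4 equal shares of 1/16 among Tadeusz, Nadia, Stanislawa, Grzegorz.
Tadeusz predeceased; the 1/16 allotted to Tadeusz's branch passes to Tadeusz's issue by representation.
The 1/16 is divided into 2 equal shares of 1/32 among Pelagia, Franciszka.
Pelagia is living and takes 1/32.
Franciszka is living and takes 1/32.
Nadia is living and takes 1/16.
Stanislawa is living and takes 1/16.
Grzegorz is living and takes 1/16.
Danuta is living and takes 1/4.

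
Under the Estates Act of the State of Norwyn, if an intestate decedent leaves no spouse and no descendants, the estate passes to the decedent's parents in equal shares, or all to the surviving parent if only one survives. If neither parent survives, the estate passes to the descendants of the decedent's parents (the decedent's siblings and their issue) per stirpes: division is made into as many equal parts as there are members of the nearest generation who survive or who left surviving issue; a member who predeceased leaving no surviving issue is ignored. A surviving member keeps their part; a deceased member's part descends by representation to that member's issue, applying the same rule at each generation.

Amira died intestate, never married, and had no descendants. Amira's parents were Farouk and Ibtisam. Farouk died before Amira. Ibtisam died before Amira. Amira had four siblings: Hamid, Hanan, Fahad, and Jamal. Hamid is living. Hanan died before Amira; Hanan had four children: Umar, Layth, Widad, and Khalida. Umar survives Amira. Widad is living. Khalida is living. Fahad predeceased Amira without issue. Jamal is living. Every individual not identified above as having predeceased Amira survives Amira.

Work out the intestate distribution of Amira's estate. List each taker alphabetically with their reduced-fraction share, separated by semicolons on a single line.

Hamid 1/3; Jamal 1/3; Khalida 1/12; Layth 1/12; Umar 1/12; Widad 1/12

Neither parent survives and there are no descendants, so the estate passes to Amira's siblings and their issue per stirpes.
Fahad left no surviving issue, so that branch lapses and is disregarded.
The estate is divided into 3 equal shares of 1/3 among Hamid, Hanan, Jamal.
Hamid is living and takes 1/3.
Hanan predeceased; the 1/3 allotted to Hanan's branch passes to Hanan's issue by representation.
The 1/3 is divided into 4 equal shares of 1/12 among Umar, Layth, Widad, Khalida.
Umar is living and takes 1/12.
Layth is living and takes 1/12.
Widad is living and takes 1/12.
Khalida is living and takes 1/12.
Jamal is living and takes 1/3.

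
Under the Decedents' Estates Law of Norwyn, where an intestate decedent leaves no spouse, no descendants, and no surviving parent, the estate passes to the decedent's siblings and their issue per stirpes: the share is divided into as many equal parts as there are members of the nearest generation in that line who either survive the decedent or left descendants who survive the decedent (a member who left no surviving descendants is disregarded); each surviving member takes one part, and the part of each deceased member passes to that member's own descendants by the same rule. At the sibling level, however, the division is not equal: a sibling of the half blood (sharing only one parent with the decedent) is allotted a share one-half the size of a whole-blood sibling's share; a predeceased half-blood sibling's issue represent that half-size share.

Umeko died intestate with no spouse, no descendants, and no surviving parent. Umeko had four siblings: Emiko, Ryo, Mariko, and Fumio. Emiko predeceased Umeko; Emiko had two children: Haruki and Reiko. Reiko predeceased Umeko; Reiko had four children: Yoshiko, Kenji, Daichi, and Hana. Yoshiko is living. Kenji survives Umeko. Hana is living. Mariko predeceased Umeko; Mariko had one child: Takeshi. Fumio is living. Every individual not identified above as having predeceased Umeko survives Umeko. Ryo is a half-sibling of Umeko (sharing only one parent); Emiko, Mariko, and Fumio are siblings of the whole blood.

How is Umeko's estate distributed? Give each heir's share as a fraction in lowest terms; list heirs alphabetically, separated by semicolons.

Daichi 1/28; Fumio 2/7; Hana 1/28; Haruki 1/7; Kenji 1/28; Ryo 1/7; Takeshi 2/7; Yoshiko 1/28

No spouse, descendants, or parent survives, so the estate passes to Umeko's siblings per stirpes.
Half-blood siblings count for one-half the weight of whole-blood siblings at the initial division.
Dividing 1 in proportion to weights (total weight 7/2): Emiko (weight 1) → 2/7; Ryo (weight 1/2) → 1/7; Mariko (weight 1) → 2/7; Fumio (weight 1) → 2/7.
Emiko predeceased; the 2/7 allotted to Emiko's branch passes to Emiko's issue by representation.
The 2/7 is divided into 2 equal shares of 1/7 among Haruki, Reiko.
Haruki is living and takes 1/7.
Reiko predeceased; the 1/7 allotted to Reiko's branch passes to Reiko's issue by representation.
The 1/7 is divided into 4 equal shares of 1/28 among Yoshiko, Kenji, Daichi, Hana.
Yoshiko is living and takes 1/28.
Kenji is living and takes 1/28.
Daichi is living and takes 1/28.
Hana is living and takes 1/28.
Ryo is living and takes 1/7.
Mariko predeceased; the 2/7 allotted to Mariko's branch passes to Mariko's issue by representation.
Takeshi is the sole taker at this level and receives the full 2/7.
Fumio is living and takes 2/7.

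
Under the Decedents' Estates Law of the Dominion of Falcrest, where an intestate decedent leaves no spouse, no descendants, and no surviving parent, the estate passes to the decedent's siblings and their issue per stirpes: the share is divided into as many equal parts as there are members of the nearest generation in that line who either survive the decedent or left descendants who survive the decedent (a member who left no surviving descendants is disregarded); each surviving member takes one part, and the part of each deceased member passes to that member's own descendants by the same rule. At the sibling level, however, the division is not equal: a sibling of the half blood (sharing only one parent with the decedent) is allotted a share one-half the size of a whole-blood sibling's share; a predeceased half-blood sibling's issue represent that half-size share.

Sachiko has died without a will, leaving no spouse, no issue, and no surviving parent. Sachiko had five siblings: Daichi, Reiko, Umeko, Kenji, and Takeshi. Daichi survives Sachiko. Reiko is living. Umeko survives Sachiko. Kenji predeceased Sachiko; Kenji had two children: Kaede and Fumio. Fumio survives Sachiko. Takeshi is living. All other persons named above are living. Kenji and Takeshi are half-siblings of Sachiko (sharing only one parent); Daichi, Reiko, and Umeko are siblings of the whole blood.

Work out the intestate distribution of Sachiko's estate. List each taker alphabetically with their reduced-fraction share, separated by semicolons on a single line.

Daichi 1/4; Fumio 1/16; Kaede 1/16; Reiko 1/4; Takeshi 1/8; Umeko 1/4

No spouse, descendants, or parent survives, so the estate passes to Sachiko's siblings per stirpes.
Half-blood siblings count for one-half the weight of whole-blood siblings at the initial division.
Dividing 1 in proportion to weights (total weight 4): Daichi (weight 1) → 1/4; Reiko (weight 1) → 1/4; Umeko (weight 1) → 1/4; Kenji (weight 1/2) → 1/8; Takeshi (weight 1/2) → 1/8.
Daichi is living and takes 1/4.
Reiko is living and takes 1/4.
Umeko is living and takes 1/4.
Kenji predeceased; the 1/8 allotted to Kenji's branch passes to Kenji's issue by representation.
The 1/8 is divided into 2 equal shares of 1/16 among Kaede, Fumio.
Kaede is living and takes 1/16.
Fumio is living and takes 1/16.
Takeshi is living and takes 1/8.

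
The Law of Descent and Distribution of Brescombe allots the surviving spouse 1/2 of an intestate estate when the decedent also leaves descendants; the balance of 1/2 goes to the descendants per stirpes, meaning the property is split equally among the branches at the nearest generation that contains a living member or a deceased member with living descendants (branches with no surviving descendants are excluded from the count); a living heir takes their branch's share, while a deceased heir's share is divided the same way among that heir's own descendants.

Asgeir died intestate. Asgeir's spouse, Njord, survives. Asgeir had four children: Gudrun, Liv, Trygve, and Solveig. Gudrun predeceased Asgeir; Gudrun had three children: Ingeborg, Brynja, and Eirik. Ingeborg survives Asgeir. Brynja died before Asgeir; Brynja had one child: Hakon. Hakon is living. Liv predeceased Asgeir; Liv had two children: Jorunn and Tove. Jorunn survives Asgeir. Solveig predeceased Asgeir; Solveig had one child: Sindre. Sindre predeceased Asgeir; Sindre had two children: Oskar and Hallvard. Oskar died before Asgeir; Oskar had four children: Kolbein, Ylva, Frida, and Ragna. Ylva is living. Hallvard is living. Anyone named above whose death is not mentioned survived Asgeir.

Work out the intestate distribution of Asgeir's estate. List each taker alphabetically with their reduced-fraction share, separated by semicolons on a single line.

Njord, as surviving spouse, takes 1/2.
The remaining 1/2 passes to Asgeir's descendants per stirpes.
The 1/2 is divided into 4 equal shares of 1/8 among Gudrun, Liv, Trygve, Solveig.
Gudrun predeceased; the 1/8 allotted to Gudrun's branch passes to Gudrun's issue by representation.
The 1/8 is divided into 3 equal shares of 1/24 among Ingeborg, Brynja, Eirik.
Ingeborg is living and takes 1/24.
Brynja predeceased; the 1/24 allotted to Brynja's branch passes to Brynja's issue by representation.
Hakon is the sole taker at this level and receives the full 1/24.
Eirik is living and takes 1/24.
Liv predeceased; the 1/8 allotted to Liv's branch passes to Liv's issue by representation.
The 1/8 is divided into 2 equal shares of 1/16 among Jorunn, Tove.
Jorunn is living and takes 1/16.
Tove is living and takes 1/16.
Trygve is living and takes 1/8.
Solveig predeceased; the 1/8 allotted to Solveig's branch passes to Solveig's issue by representation.
Sindre's line is the sole branch at this level, so the full 1/8 passes to Sindre's issue by representation.
The 1/8 is divided into 2 equal shares of 1/16 among Oskar, Hallvard.
Oskar predeceased; the 1/16 allotted to Oskar's branch passes to Oskar's issue by representation.
The 1/16 is divided into 4 equal shares of 1/64 among Kolbein, Ylva, Frida, Ragna.
Kolbein is living and takes 1/64.
Ylva is living and takes 1/64.
Frida is living and takes 1/64.
Ragna is living and takes 1/64.
Hallvard is living and takes 1/16.

Eirik 1/24; Frida 1/64; Hakon 1/24; Hallvard 1/16; Ingeborg 1/24; Jorunn 1/16; Kolbein 1/64; Njord 1/2; Ragna 1/64; Tove 1/16; Trygve 1/8; Ylva 1/64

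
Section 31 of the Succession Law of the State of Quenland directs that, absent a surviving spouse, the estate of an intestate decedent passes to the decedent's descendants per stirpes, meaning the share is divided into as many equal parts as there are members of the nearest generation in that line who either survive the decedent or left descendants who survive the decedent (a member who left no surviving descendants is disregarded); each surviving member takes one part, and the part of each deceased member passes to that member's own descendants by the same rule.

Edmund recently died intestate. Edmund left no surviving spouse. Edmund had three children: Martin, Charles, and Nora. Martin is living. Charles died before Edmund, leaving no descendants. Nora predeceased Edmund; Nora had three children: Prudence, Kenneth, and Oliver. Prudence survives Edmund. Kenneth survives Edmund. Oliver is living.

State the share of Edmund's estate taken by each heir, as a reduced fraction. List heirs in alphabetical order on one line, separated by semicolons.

Kenneth 1/6; Martin 1/2; Oliver 1/6; Prudence 1/6

There is no surviving spouse, so the entire estate passes to Edmund's descendants per stirpes.
Charles left no surviving issue, so that branch lapses and is disregarded.
The estate is divided into 2 equal shares of 1/2 among Martin, Nora.
Martin is living and takes 1/2.
Nora predeceased; the 1/2 allotted to Nora's branch passes to Nora's issue by representation.
The 1/2 is divided into 3 equal shares of 1/6 among Prudence, Kenneth, Oliver.
Prudence is living and takes 1/6.
Kenneth is living and takes 1/6.
Oliver is living and takes 1/6.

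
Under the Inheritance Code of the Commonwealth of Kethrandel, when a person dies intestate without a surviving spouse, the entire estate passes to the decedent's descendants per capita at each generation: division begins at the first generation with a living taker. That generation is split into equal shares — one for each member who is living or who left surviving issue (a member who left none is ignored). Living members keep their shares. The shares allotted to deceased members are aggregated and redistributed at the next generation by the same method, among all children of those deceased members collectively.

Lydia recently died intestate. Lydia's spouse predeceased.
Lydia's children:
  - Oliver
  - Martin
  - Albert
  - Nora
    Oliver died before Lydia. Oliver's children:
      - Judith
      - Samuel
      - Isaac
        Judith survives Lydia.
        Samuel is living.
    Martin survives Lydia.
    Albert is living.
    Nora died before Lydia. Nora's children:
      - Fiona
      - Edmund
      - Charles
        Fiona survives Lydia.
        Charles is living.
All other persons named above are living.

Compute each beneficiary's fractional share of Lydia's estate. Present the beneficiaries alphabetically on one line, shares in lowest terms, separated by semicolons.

Albert 1/4; Charles 1/12; Edmund 1/12; Fiona 1/12; Isaac 1/12; Judith 1/12; Martin 1/4; Samuel 1/12

There is no surviving spouse, so the entire estate passes to Lydia's descendants per capita at each generation.
At generation 1 (Oliver, Martin, Albert, Nora) there are 4 shares of (1)/4 = 1/4 each.
Living: Martin and Albert — each takes 1/4.
Deceased: Oliver and Nora. Their combined 1/2 is pooled and carried to generation 2.
At generation 2 (Judith, Samuel, Isaac, Fiona, Edmund, Charles) there are 6 shares of (1/2)/6 = 1/12 each.
Living: Judith, Samuel, Isaac, Fiona, Edmund, and Charles — each takes 1/12.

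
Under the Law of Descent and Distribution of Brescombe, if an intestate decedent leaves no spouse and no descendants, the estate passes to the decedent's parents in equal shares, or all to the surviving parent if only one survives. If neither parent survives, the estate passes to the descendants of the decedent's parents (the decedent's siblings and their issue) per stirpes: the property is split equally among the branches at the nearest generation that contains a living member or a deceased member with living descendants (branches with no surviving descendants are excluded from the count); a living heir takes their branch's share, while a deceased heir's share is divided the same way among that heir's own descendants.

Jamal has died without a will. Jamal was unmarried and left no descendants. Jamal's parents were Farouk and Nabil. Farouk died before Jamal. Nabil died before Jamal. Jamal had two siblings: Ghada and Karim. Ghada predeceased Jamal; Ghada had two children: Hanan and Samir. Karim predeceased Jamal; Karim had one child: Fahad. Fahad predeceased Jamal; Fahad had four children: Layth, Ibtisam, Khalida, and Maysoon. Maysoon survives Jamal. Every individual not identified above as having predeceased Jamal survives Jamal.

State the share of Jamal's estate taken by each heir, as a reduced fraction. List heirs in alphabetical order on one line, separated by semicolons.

Neither parent survives and there are no descendants, so the estate passes to Jamal's siblings and their issue per stirpes.
The estate is divided into 2 equal shares of 1/2 among Ghada, Karim.
Ghada predeceased; the 1/2 allotted to Ghada's branch passes to Ghada's issue by representation.
The 1/2 is divided into 2 equal shares of 1/4 among Hanan, Samir.
Hanan is living and takes 1/4.
Samir is living and takes 1/4.
Karim predeceased; the 1/2 allotted to Karim's branch passes to Karim's issue by representation.
Fahad's line is the sole branch at this level, so the full 1/2 passes to Fahad's issue by representation.
The 1/2 is divided into 4 equal shares of 1/8 among Layth, Ibtisam, Khalida, Maysoon.
Layth is living and takes 1/8.
Ibtisam is living and takes 1/8.
Khalida is living and takes 1/8.
Maysoon is living and takes 1/8.

Hanan 1/4; Ibtisam 1/8; Khalida 1/8; Layth 1/8; Maysoon 1/8; Samir 1/4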